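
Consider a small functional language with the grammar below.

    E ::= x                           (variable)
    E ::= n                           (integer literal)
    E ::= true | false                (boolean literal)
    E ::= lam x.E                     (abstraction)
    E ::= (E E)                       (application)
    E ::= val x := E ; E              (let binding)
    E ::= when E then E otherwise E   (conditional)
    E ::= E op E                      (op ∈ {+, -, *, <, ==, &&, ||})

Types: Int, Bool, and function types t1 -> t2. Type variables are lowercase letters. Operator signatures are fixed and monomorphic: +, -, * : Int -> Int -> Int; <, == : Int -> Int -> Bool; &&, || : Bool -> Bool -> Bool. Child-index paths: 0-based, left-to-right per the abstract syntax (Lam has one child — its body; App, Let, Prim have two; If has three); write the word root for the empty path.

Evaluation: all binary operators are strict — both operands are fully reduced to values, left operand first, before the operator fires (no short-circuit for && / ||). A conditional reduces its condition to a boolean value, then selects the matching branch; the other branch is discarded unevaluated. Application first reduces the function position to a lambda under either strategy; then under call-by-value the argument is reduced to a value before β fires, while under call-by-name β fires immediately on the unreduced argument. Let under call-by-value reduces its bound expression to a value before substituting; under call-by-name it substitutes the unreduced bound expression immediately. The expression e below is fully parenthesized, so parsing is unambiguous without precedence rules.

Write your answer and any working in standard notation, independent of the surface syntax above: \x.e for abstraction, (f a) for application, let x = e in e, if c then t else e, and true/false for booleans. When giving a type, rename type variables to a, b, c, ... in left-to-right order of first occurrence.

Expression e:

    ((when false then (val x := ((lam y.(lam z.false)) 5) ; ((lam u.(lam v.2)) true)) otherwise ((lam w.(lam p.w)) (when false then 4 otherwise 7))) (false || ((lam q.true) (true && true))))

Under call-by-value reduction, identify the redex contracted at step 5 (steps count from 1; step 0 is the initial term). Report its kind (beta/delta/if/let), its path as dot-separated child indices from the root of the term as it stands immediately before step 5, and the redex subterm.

Trace:
step 0: ((if false then (let x = ((\y.(\z.false)) 5) in ((\u.(\v.2)) true)) else ((\w.(\p.w)) (if false then 4 else 7))) (false || ((\q.true) (true && true))))
step 1: [if@0] (((\w.(\p.w)) (if false then 4 else 7)) (false || ((\q.true) (true && true))))
step 2: [if@0.1] (((\w.(\p.w)) 7) (false || ((\q.true) (true && true))))
step 3: [beta@0] ((\p.7) (false || ((\q.true) (true && true))))
step 4: [delta@1.1.1] ((\p.7) (false || ((\q.true) true)))
step 5: [beta@1.1] ((\p.7) (false || true))

Answer: beta at 1.1 : ((\q.true) true)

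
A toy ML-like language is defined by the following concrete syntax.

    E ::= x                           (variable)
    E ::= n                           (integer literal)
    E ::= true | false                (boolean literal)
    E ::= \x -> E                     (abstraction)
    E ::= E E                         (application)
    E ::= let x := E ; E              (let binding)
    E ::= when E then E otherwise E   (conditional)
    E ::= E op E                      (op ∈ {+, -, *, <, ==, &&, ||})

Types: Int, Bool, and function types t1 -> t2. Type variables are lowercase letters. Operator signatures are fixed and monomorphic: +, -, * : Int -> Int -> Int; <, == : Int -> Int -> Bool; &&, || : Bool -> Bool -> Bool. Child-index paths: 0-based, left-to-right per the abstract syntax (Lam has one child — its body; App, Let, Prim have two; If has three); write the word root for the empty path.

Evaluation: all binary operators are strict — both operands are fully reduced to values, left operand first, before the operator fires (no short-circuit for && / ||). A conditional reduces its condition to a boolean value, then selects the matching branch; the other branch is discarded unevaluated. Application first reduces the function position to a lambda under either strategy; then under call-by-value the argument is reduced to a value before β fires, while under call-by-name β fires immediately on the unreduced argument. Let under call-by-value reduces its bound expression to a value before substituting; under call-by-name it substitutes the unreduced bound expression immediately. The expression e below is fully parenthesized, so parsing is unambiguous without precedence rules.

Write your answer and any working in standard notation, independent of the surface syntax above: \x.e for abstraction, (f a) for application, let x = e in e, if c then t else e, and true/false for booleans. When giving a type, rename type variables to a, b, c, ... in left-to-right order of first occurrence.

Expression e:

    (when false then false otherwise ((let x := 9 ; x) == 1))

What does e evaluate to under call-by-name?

Derivation:
step 0: (if false then false else ((let x = 9 in x) == 1))
step 1: [if@root] ((let x = 9 in x) == 1)
step 2: [let@0] (9 == 1)
step 3: [delta@root] false

Answer: false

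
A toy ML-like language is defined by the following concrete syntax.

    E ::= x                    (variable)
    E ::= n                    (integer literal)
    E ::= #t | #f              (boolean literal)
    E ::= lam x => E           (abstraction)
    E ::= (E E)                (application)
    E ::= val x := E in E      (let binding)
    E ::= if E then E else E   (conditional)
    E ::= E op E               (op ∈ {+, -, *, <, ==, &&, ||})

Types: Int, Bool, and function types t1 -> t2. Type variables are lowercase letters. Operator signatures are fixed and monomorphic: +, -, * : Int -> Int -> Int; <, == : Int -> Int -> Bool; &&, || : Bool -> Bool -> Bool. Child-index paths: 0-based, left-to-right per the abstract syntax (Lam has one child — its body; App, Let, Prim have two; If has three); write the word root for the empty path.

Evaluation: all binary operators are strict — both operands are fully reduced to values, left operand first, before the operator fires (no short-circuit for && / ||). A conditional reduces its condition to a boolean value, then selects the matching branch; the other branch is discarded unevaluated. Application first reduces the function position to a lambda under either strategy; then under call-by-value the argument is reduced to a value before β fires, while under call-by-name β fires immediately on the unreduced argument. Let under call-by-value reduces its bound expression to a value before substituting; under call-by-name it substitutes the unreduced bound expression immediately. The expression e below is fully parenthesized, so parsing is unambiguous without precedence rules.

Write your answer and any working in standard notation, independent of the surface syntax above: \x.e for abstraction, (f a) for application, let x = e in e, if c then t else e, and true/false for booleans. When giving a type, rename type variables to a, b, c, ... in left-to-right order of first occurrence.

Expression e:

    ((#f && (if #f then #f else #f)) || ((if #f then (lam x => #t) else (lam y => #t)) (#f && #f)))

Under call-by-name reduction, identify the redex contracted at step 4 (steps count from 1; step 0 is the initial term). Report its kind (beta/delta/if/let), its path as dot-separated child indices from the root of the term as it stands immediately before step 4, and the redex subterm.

Answer: beta at 1 : ((\y.true) (false && false))

Working:
step 0: ((false && (if false then false else false)) || ((if false then (\x.true) else (\y.true)) (false && false)))
step 1: [if@0.1] ((false && false) || ((if false then (\x.true) else (\y.true)) (false && false)))
step 2: [delta@0] (false || ((if false then (\x.true) else (\y.true)) (false && false)))
step 3: [if@1.0] (false || ((\y.true) (false && false)))
step 4: [beta@1] (false || true)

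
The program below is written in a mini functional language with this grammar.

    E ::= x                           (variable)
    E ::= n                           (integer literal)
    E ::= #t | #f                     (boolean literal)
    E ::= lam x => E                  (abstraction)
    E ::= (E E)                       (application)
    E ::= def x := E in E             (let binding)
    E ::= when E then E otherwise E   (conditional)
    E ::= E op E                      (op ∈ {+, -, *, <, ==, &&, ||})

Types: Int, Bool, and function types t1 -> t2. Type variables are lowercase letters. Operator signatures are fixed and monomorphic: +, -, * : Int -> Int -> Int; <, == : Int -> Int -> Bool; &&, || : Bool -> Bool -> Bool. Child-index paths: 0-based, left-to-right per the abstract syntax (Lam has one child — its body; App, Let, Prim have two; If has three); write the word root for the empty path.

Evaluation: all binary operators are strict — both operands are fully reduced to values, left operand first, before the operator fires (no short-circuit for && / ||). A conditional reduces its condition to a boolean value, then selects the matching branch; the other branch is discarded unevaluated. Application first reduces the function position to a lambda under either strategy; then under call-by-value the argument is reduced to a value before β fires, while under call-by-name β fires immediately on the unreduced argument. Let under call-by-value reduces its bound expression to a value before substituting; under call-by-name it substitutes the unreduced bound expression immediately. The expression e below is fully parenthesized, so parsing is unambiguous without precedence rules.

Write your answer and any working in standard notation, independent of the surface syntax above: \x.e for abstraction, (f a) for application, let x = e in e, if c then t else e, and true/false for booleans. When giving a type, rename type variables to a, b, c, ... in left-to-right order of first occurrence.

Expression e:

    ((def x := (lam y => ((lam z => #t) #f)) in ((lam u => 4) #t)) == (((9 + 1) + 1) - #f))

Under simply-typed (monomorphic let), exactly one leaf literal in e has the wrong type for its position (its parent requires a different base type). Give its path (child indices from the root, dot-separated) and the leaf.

Answer: 1.1 : false

Trace:
\z._ : b -> Bool
  unify b -> Bool ~ Bool -> c
  unify b ~ Bool
  unify Bool ~ c
_ _ : Bool
\y._ : a -> Bool
let x : a -> Bool
\u._ : d -> Int
  unify d -> Int ~ Bool -> e
  unify d ~ Bool
  unify Int ~ e
_ _ : Int
  unify Int ~ Int
  unify Int ~ Int
  unify Int ~ Int
  unify Int ~ Int
  unify Int ~ Int
  unify Int ~ Int
  unify Bool ~ Int
  FAIL: mismatch Bool ~ Int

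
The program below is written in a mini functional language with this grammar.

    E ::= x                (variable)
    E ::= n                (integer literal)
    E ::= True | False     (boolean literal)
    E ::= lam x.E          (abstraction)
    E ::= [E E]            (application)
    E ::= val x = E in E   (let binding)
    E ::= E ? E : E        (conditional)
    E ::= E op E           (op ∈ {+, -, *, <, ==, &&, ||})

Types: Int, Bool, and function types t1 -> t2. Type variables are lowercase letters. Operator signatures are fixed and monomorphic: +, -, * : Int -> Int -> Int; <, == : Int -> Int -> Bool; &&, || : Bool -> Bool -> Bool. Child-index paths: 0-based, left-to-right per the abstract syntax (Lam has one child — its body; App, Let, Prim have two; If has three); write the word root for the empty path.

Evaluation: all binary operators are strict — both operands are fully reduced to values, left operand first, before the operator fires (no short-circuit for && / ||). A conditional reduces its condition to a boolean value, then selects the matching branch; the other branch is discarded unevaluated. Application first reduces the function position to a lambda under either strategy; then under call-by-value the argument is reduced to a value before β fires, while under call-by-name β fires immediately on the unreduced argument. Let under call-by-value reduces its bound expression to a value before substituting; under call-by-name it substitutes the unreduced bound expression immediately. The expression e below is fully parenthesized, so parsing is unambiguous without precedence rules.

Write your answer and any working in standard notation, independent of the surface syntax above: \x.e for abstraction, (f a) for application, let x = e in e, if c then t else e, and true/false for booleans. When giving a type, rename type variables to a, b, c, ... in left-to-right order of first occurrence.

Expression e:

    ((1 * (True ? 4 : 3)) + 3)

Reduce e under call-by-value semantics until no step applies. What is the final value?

Derivation:
step 0: ((1 * (if true then 4 else 3)) + 3)
step 1: [if@0.1] ((1 * 4) + 3)
step 2: [delta@0] (4 + 3)
step 3: [delta@root] 7

Answer: 7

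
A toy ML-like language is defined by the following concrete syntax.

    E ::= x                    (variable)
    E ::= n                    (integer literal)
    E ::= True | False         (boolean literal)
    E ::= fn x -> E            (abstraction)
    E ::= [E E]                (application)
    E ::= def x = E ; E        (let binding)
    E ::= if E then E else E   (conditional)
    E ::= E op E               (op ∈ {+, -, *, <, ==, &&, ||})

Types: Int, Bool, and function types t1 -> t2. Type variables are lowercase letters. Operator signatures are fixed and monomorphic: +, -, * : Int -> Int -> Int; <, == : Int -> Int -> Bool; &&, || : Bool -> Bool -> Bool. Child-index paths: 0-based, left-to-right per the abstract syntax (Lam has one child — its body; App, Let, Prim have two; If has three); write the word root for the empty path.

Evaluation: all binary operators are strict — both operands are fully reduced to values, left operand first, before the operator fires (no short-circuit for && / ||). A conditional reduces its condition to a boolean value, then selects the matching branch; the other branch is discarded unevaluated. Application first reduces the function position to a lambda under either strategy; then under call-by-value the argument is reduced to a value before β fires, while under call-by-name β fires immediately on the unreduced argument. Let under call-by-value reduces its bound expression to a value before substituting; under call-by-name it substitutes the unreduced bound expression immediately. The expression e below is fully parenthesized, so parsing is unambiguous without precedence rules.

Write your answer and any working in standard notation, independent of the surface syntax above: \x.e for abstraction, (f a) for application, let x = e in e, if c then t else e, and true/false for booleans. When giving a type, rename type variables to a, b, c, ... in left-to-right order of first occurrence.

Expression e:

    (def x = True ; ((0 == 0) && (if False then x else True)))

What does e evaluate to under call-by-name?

Derivation:
step 0: (let x = true in ((0 == 0) && (if false then x else true)))
step 1: [let@root] ((0 == 0) && (if false then true else true))
step 2: [delta@0] (true && (if false then true else true))
step 3: [if@1] (true && true)
step 4: [delta@root] true

Answer: true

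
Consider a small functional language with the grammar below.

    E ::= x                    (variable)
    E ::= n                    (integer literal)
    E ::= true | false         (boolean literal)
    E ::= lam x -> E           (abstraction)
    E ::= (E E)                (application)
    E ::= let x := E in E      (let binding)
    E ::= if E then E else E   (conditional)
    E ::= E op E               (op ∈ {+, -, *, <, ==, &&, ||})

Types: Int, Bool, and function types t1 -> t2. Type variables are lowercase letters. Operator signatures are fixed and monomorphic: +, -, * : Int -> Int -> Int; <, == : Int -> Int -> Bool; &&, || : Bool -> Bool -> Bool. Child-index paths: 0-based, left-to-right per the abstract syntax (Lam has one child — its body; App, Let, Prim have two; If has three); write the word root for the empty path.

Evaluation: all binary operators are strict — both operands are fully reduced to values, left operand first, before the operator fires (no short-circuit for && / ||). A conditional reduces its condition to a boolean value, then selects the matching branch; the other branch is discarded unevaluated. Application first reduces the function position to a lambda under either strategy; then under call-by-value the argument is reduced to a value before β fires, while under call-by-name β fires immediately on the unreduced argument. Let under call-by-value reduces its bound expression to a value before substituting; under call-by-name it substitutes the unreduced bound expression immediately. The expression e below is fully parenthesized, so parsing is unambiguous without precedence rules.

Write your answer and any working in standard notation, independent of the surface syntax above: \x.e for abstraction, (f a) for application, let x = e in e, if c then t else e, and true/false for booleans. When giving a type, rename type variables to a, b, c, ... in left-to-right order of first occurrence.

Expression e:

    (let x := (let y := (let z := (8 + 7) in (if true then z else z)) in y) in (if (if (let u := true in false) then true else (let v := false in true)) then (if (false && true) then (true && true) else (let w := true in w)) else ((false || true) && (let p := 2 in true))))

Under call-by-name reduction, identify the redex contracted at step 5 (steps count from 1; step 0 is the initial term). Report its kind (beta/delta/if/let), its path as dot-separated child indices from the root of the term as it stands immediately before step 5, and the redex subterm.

Answer: if at root : (if true then (if (false && true) then (true && true) else (let w = true in w)) else ((false || true) && (let p = 2 in true)))

Trace:
step 0: (let x = (let y = (let z = (8 + 7) in (if true then z else z)) in y) in (if (if (let u = true in false) then true else (let v = false in true)) then (if (false && true) then (true && true) else (let w = true in w)) else ((false || true) && (let p = 2 in true))))
step 1: [let@root] (if (if (let u = true in false) then true else (let v = false in true)) then (if (false && true) then (true && true) else (let w = true in w)) else ((false || true) && (let p = 2 in true)))
step 2: [let@0.0] (if (if false then true else (let v = false in true)) then (if (false && true) then (true && true) else (let w = true in w)) else ((false || true) && (let p = 2 in true)))
step 3: [if@0] (if (let v = false in true) then (if (false && true) then (true && true) else (let w = true in w)) else ((false || true) && (let p = 2 in true)))
step 4: [let@0] (if true then (if (false && true) then (true && true) else (let w = true in w)) else ((false || true) && (let p = 2 in true)))
step 5: [if@root] (if (false && true) then (true && true) else (let w = true in w))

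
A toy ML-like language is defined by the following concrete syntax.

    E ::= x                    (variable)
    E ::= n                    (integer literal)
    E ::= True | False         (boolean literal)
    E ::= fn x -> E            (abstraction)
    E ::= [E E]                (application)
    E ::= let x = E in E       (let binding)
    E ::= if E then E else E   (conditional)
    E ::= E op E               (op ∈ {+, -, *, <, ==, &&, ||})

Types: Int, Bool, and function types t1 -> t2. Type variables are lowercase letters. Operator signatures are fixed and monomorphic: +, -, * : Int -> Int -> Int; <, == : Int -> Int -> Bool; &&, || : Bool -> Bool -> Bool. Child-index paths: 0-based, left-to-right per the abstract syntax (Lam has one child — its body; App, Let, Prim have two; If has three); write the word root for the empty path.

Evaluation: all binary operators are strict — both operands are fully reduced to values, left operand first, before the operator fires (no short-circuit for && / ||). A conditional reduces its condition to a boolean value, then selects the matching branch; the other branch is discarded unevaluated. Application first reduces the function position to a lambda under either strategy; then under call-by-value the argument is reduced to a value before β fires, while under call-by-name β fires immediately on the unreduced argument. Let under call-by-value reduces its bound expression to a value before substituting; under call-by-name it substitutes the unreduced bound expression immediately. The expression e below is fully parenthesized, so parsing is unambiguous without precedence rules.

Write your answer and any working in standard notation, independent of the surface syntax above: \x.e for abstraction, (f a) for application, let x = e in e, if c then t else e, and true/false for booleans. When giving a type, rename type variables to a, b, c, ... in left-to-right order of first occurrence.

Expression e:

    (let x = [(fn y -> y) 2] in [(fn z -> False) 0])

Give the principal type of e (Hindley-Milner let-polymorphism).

Answer: Bool

Trace:
y : a
\y._ : a -> a
  unify a -> a ~ Int -> b
  unify a ~ Int
  unify Int ~ b
_ _ : Int
let x : Int
\z._ : c -> Bool
  unify c -> Bool ~ Int -> d
  unify c ~ Int
  unify Bool ~ d
_ _ : Bool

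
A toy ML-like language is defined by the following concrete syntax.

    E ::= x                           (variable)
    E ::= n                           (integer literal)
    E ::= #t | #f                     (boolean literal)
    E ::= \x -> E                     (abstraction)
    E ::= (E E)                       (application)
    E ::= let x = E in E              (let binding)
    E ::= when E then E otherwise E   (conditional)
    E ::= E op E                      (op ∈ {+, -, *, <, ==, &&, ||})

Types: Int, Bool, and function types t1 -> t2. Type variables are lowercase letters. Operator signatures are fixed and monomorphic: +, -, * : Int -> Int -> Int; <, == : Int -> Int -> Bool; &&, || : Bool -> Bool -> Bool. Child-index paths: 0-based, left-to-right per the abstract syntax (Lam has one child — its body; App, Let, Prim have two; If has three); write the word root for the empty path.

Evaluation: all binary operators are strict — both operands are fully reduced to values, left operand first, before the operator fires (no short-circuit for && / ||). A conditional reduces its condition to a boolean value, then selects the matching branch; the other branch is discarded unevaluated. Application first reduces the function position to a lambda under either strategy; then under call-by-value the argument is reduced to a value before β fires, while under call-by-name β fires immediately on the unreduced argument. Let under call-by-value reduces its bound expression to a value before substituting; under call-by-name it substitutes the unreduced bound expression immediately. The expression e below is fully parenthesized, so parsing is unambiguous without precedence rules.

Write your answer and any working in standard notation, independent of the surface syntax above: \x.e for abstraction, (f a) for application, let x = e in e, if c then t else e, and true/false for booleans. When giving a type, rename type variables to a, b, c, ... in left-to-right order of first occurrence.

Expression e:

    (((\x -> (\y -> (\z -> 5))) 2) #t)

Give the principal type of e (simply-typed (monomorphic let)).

Working:
\z._ : c -> Int
\y._ : b -> c -> Int
\x._ : a -> b -> c -> Int
  unify a -> b -> c -> Int ~ Int -> d
  unify a ~ Int
  unify b -> c -> Int ~ d
_ _ : b -> c -> Int
  unify b -> c -> Int ~ Bool -> e
  unify b ~ Bool
  unify c -> Int ~ e
_ _ : c -> Int

Answer: a -> Int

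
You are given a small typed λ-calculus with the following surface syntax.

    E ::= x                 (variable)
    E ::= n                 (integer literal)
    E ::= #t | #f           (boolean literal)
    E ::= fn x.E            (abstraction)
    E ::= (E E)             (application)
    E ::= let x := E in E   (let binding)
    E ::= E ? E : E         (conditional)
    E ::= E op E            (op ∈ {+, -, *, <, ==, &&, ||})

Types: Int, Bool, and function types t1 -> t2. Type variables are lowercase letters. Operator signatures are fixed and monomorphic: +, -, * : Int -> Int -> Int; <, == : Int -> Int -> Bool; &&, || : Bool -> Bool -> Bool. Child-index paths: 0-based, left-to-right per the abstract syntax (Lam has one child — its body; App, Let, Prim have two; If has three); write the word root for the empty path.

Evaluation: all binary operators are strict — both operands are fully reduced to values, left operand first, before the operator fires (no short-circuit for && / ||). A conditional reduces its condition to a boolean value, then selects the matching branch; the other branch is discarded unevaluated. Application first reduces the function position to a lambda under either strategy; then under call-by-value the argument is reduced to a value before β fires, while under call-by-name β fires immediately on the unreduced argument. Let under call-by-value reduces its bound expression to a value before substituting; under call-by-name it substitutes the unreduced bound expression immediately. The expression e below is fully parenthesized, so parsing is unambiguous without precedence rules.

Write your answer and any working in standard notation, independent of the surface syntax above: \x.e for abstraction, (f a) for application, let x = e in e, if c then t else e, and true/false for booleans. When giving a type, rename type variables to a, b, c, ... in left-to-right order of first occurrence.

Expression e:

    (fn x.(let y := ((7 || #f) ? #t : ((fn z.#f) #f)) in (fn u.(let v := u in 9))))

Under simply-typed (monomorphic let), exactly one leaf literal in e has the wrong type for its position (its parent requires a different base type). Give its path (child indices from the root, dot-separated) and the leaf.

Answer: 0.0.0.0 : 7

Trace:
  unify Int ~ Bool
  FAIL: mismatch Int ~ Bool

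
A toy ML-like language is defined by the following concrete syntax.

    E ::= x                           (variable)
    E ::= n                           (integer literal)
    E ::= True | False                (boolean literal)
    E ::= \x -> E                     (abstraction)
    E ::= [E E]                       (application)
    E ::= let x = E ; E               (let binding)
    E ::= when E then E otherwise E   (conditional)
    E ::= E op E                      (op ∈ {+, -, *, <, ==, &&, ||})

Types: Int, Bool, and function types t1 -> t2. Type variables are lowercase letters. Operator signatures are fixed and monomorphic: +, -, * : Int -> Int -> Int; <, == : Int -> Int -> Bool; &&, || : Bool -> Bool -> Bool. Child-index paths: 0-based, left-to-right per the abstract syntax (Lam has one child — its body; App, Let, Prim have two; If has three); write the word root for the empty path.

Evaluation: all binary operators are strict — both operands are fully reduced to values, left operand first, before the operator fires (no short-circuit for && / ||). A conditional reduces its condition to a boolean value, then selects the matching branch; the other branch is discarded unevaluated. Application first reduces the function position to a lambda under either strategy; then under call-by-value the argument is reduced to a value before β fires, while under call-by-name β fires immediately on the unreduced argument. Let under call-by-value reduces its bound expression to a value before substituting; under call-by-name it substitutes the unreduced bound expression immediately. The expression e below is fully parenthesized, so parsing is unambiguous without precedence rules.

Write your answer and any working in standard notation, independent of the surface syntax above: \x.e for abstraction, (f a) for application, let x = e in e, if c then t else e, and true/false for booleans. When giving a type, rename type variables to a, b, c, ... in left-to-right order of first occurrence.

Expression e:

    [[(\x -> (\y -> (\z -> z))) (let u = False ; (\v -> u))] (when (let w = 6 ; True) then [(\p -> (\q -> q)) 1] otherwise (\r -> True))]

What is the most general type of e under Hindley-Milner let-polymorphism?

Trace:
z : c
\z._ : c -> c
\y._ : b -> c -> c
\x._ : a -> b -> c -> c
let u : Bool
u : Bool
\v._ : d -> Bool
  unify a -> b -> c -> c ~ (d -> Bool) -> e
  unify a ~ d -> Bool
  unify b -> c -> c ~ e
_ _ : b -> c -> c
let w : Int
  unify Bool ~ Bool
q : g
\q._ : g -> g
\p._ : f -> g -> g
  unify f -> g -> g ~ Int -> h
  unify f ~ Int
  unify g -> g ~ h
_ _ : g -> g
\r._ : i -> Bool
  unify g -> g ~ i -> Bool
  unify g ~ i
  unify i ~ Bool
  unify b -> c -> c ~ (Bool -> Bool) -> j
  unify b ~ Bool -> Bool
  unify c -> c ~ j
_ _ : c -> c

Answer: a -> a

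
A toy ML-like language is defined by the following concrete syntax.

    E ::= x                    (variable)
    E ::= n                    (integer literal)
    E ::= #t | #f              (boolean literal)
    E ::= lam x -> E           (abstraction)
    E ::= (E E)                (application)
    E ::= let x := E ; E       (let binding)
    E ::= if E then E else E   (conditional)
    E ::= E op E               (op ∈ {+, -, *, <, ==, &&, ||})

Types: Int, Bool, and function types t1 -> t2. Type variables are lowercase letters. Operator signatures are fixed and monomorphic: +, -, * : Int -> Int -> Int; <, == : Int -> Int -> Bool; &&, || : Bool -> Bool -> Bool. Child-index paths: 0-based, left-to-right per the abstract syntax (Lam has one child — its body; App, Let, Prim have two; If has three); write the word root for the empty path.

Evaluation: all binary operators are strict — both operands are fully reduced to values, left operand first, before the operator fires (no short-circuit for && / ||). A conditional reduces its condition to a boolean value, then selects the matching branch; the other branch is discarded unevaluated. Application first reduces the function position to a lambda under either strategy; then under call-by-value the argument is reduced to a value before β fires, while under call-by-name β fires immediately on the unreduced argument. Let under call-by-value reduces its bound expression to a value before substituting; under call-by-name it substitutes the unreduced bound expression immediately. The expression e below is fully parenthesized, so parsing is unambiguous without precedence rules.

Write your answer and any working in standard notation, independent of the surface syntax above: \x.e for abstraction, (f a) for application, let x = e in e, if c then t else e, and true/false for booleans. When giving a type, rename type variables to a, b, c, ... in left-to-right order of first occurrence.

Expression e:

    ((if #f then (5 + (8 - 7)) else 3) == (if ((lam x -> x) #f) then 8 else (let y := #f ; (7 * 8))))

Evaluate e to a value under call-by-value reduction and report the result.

Trace:
step 0: ((if false then (5 + (8 - 7)) else 3) == (if ((\x.x) false) then 8 else (let y = false in (7 * 8))))
step 1: [if@0] (3 == (if ((\x.x) false) then 8 else (let y = false in (7 * 8))))
step 2: [beta@1.0] (3 == (if false then 8 else (let y = false in (7 * 8))))
step 3: [if@1] (3 == (let y = false in (7 * 8)))
step 4: [let@1] (3 == (7 * 8))
step 5: [delta@1] (3 == 56)
step 6: [delta@root] false

Answer: false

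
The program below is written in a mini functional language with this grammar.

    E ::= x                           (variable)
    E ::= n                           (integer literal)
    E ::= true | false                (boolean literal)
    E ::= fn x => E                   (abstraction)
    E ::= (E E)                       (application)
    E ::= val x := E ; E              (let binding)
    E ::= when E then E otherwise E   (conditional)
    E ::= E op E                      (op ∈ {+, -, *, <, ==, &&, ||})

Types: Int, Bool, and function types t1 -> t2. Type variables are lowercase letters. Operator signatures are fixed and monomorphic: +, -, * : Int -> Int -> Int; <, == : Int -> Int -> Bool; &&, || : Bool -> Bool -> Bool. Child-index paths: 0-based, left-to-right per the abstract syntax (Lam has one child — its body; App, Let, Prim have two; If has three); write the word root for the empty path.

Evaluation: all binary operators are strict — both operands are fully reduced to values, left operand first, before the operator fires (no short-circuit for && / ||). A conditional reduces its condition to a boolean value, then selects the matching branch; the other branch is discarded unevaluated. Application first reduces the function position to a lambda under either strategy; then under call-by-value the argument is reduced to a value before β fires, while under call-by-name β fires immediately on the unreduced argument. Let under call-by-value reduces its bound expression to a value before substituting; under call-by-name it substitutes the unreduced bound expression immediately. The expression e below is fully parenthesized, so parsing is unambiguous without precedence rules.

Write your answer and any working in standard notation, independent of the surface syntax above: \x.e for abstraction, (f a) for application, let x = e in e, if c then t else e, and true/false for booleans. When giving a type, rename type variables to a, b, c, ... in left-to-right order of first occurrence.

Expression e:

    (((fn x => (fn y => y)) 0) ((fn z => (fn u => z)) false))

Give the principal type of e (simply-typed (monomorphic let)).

Answer: a -> Bool

Trace:
y : b
\y._ : b -> b
\x._ : a -> b -> b
  unify a -> b -> b ~ Int -> c
  unify a ~ Int
  unify b -> b ~ c
_ _ : b -> b
z : d
\u._ : e -> d
\z._ : d -> e -> d
  unify d -> e -> d ~ Bool -> f
  unify d ~ Bool
  unify e -> Bool ~ f
_ _ : e -> Bool
  unify b -> b ~ (e -> Bool) -> g
  unify b ~ e -> Bool
  unify e -> Bool ~ g
_ _ : e -> Bool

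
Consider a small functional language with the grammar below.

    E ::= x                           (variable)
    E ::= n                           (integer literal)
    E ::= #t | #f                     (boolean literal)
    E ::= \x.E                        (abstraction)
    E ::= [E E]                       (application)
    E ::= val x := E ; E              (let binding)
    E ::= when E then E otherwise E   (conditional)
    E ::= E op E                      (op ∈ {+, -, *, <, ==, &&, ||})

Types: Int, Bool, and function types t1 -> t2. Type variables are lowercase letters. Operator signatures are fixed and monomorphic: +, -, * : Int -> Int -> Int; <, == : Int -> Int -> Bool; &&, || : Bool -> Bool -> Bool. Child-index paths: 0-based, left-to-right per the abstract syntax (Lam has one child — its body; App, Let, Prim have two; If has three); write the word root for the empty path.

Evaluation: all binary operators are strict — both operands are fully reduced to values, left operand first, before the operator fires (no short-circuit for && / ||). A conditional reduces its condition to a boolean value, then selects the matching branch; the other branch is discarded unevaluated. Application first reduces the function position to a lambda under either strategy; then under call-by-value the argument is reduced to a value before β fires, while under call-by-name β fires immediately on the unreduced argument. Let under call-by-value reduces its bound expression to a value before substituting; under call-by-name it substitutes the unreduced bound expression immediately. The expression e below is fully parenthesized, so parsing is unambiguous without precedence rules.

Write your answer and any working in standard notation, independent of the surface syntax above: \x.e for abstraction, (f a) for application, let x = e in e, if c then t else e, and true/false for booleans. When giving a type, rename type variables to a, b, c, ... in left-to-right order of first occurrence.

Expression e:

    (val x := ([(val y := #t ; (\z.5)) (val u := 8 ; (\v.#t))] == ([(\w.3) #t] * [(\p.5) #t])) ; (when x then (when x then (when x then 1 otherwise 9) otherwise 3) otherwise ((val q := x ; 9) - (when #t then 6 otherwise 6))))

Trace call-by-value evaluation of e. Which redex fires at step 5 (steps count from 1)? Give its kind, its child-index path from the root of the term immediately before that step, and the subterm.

Answer: beta at 0.1.1 : ((\p.5) true)

Working:
step 0: (let x = (((let y = true in (\z.5)) (let u = 8 in (\v.true))) == (((\w.3) true) * ((\p.5) true))) in (if x then (if x then (if x then 1 else 9) else 3) else ((let q = x in 9) - (if true then 6 else 6))))
step 1: [let@0.0.0] (let x = (((\z.5) (let u = 8 in (\v.true))) == (((\w.3) true) * ((\p.5) true))) in (if x then (if x then (if x then 1 else 9) else 3) else ((let q = x in 9) - (if true then 6 else 6))))
step 2: [let@0.0.1] (let x = (((\z.5) (\v.true)) == (((\w.3) true) * ((\p.5) true))) in (if x then (if x then (if x then 1 else 9) else 3) else ((let q = x in 9) - (if true then 6 else 6))))
step 3: [beta@0.0] (let x = (5 == (((\w.3) true) * ((\p.5) true))) in (if x then (if x then (if x then 1 else 9) else 3) else ((let q = x in 9) - (if true then 6 else 6))))
step 4: [beta@0.1.0] (let x = (5 == (3 * ((\p.5) true))) in (if x then (if x then (if x then 1 else 9) else 3) else ((let q = x in 9) - (if true then 6 else 6))))
step 5: [beta@0.1.1] (let x = (5 == (3 * 5)) in (if x then (if x then (if x then 1 else 9) else 3) else ((let q = x in 9) - (if true then 6 else 6))))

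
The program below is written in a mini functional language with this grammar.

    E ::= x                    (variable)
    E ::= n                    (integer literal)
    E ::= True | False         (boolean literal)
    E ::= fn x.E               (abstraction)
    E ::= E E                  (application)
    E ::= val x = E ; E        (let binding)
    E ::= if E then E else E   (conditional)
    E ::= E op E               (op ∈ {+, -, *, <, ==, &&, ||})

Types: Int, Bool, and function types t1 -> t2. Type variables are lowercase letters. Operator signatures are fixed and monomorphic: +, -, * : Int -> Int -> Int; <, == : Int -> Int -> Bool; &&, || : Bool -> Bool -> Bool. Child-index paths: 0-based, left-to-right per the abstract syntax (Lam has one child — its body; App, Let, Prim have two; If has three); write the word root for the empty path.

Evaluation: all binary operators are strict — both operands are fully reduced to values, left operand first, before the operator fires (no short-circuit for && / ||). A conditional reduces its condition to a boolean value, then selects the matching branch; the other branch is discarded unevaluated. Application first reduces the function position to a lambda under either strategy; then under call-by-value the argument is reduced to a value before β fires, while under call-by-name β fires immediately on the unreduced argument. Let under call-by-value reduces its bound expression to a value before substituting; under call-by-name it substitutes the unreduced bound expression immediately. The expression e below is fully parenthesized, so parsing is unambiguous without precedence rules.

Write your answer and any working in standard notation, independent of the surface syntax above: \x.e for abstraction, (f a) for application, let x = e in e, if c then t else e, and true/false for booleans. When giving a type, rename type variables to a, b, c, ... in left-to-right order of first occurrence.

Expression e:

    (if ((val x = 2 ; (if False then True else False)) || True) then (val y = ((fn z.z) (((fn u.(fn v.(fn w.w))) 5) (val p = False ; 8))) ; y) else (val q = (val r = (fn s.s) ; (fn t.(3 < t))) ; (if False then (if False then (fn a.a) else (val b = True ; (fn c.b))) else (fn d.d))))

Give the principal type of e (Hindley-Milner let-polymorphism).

Derivation:
let x : Int
  unify Bool ~ Bool
  unify Bool ~ Bool
  unify Bool ~ Bool
  unify Bool ~ Bool
  unify Bool ~ Bool
z : a
\z._ : a -> a
w : d
\w._ : d -> d
\v._ : c -> d -> d
\u._ : b -> c -> d -> d
  unify b -> c -> d -> d ~ Int -> e
  unify b ~ Int
  unify c -> d -> d ~ e
_ _ : c -> d -> d
let p : Bool
  unify c -> d -> d ~ Int -> f
  unify c ~ Int
  unify d -> d ~ f
_ _ : d -> d
  unify a -> a ~ (d -> d) -> g
  unify a ~ d -> d
  unify d -> d ~ g
_ _ : d -> d
let y : forall. d -> d
y : h -> h
s : i
\s._ : i -> i
let r : forall. i -> i
  unify Int ~ Int
t : j
  unify j ~ Int
\t._ : Int -> Bool
let q : Int -> Bool
  unify Bool ~ Bool
  unify Bool ~ Bool
a : k
\a._ : k -> k
let b : Bool
b : Bool
\c._ : l -> Bool
  unify k -> k ~ l -> Bool
  unify k ~ l
  unify l ~ Bool
d : m
\d._ : m -> m
  unify Bool -> Bool ~ m -> m
  unify Bool ~ m
  unify Bool ~ Bool
  unify h -> h ~ Bool -> Bool
  unify h ~ Bool
  unify Bool ~ Bool

Answer: Bool -> Bool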